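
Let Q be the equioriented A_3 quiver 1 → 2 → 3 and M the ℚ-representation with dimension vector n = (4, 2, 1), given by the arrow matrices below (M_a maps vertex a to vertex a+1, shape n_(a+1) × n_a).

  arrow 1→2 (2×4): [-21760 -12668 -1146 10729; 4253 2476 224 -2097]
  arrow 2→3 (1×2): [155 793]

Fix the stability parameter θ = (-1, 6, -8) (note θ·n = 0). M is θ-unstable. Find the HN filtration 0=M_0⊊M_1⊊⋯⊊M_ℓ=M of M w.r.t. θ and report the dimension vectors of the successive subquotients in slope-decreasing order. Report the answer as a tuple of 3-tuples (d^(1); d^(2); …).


Barcode: M ≅ I[1,1]^2, I[1,2], I[1,3]. HN layers by μ_θ (2 steps, strictly decreasing):
  μ^(1)=6; μ^(2)=-1

((0, 1, 0); (4, 1, 1))


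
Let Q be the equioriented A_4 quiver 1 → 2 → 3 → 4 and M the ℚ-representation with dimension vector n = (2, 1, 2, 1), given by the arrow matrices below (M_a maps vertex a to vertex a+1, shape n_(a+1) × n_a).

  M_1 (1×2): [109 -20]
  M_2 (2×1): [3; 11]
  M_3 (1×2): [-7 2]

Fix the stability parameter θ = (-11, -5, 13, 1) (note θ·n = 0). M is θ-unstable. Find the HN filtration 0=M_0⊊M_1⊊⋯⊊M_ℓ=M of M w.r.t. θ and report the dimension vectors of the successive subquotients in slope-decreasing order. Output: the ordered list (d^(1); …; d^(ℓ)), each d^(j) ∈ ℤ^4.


Via rank(M_{q-1}∘⋯∘M_p): M ≅ I[1,1], I[1,4], I[3,3].
μ_θ-semistable layers: μ^(1)=13; μ^(2)=7; μ^(3)=-5; μ^(4)=-11

((0, 0, 1, 0); (0, 0, 1, 1); (0, 1, 0, 0); (2, 0, 0, 0))


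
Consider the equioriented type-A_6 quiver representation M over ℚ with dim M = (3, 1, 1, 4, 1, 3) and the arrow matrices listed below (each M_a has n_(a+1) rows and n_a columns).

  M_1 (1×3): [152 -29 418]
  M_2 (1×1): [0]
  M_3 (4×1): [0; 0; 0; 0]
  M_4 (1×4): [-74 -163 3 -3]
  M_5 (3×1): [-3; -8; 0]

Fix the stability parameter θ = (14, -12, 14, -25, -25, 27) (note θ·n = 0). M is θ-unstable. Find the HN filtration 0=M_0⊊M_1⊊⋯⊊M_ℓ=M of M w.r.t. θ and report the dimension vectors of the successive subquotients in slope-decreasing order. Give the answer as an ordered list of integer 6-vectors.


Interval decomposition of M: I[1,1]^2, I[1,2], I[3,3], I[4,4]^3, I[4,6], I[6,6]^2.
HN type (ℓ=4): μ^(1)=27; μ^(2)=14; μ^(3)=1; μ^(4)=-25

((0, 0, 0, 0, 0, 3); (2, 0, 1, 0, 0, 0); (1, 1, 0, 0, 0, 0); (0, 0, 0, 4, 1, 0))


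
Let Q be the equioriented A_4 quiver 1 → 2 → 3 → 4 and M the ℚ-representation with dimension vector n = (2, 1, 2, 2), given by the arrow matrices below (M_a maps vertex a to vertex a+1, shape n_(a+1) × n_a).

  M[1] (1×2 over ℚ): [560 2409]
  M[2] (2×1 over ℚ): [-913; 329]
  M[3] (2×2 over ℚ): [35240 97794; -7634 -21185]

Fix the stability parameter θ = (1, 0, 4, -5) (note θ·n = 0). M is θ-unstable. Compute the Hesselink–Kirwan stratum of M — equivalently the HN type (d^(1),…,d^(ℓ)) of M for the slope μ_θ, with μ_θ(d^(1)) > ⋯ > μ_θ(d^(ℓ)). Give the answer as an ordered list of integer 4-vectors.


Interval decomposition of M: I[1,1], I[1,4], I[3,4].
HN type (ℓ=3): μ^(1)=1; μ^(2)=0; μ^(3)=-1/2

((1, 0, 0, 0); (1, 1, 1, 1); (0, 0, 1, 1))


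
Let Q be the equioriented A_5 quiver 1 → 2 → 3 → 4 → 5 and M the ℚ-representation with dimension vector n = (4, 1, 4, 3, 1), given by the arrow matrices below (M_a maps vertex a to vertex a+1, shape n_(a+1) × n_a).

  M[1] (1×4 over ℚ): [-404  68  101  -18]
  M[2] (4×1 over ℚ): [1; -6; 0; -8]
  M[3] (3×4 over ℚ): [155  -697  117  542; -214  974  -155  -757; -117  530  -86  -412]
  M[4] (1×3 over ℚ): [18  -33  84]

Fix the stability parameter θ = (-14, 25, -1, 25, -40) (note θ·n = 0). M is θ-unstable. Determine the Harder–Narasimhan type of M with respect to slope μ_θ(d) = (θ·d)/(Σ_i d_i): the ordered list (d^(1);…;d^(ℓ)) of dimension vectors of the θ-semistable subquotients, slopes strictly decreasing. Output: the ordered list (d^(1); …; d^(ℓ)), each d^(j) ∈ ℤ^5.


Via rank(M_{q-1}∘⋯∘M_p): M ≅ I[1,1]^3, I[1,4], I[3,3], I[3,4], I[3,5].
μ_θ-semistable layers: μ^(1)=25; μ^(2)=12; μ^(3)=-1; μ^(4)=-16/3; μ^(5)=-14

((0, 0, 0, 2, 0); (0, 1, 1, 0, 0); (0, 0, 2, 0, 0); (0, 0, 1, 1, 1); (4, 0, 0, 0, 0))


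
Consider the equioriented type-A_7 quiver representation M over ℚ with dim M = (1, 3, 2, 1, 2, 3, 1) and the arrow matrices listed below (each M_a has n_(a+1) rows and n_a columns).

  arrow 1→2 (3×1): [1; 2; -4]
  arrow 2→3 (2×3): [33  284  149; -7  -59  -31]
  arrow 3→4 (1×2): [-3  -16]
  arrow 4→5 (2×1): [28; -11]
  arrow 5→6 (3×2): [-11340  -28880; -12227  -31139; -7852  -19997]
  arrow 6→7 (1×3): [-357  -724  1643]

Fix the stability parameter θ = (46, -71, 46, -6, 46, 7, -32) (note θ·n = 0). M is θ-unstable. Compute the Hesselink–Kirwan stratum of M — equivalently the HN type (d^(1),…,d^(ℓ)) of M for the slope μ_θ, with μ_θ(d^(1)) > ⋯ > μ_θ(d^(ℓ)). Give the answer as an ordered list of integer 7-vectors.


Via rank(M_{q-1}∘⋯∘M_p): M ≅ I[1,7], I[2,2], I[2,3], I[5,6], I[6,6].
μ_θ-semistable layers: μ^(1)=46; μ^(2)=53/2; μ^(3)=61/5; μ^(4)=7; μ^(5)=-25/2; μ^(6)=-71

((0, 0, 1, 0, 0, 0, 0); (0, 0, 0, 0, 1, 1, 0); (0, 0, 1, 1, 1, 1, 1); (0, 0, 0, 0, 0, 1, 0); (1, 1, 0, 0, 0, 0, 0); (0, 2, 0, 0, 0, 0, 0))


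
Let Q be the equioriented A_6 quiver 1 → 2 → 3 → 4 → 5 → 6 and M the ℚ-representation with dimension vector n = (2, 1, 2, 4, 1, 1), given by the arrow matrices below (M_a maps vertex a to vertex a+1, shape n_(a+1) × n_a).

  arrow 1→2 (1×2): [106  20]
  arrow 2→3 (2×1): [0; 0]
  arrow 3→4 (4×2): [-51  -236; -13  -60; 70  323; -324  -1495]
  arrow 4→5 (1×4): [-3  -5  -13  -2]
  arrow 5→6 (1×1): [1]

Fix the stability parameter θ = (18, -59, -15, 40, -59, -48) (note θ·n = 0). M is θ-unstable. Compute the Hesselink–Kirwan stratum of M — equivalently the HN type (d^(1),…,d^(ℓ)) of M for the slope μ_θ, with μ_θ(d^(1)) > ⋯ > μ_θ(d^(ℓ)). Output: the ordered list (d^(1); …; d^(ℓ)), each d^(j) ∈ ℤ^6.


Barcode: M ≅ I[1,1], I[1,2], I[3,4], I[3,6], I[4,4]^2. HN layers by μ_θ (4 steps, strictly decreasing):
  μ^(1)=40; μ^(2)=18; μ^(3)=-15; μ^(4)=-41/2

((0, 0, 0, 3, 0, 0); (1, 0, 0, 0, 0, 0); (0, 0, 1, 0, 0, 0); (1, 1, 1, 1, 1, 1))


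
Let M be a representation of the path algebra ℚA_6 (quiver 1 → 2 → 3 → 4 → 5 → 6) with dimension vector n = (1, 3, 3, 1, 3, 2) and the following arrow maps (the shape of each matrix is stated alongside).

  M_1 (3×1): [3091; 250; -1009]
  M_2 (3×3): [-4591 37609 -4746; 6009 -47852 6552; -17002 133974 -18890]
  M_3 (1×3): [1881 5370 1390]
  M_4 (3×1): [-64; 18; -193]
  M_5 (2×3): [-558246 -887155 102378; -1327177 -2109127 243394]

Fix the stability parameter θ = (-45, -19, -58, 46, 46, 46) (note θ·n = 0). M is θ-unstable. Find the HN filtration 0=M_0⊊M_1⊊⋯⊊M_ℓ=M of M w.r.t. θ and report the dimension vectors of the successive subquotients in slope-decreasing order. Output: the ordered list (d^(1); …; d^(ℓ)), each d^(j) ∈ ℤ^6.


Barcode: M ≅ I[1,5], I[2,3]^2, I[5,6]^2. HN layers by μ_θ (3 steps, strictly decreasing):
  μ^(1)=46; μ^(2)=-77/2; μ^(3)=-45

((0, 0, 0, 1, 3, 2); (0, 3, 3, 0, 0, 0); (1, 0, 0, 0, 0, 0))


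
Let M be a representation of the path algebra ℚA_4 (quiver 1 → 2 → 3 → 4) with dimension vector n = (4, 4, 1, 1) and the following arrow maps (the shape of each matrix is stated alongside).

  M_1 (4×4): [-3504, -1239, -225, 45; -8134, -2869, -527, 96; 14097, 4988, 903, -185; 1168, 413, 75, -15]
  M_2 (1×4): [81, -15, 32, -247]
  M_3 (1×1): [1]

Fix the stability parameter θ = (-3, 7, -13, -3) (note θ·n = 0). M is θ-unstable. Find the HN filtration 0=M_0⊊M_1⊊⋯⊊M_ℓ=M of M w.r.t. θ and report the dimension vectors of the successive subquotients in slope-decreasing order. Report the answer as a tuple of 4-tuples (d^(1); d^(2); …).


Barcode: M ≅ I[1,1], I[1,2]^2, I[1,4], I[2,2]. HN layers by μ_θ (2 steps, strictly decreasing):
  μ^(1)=7; μ^(2)=-3

((0, 3, 0, 0); (4, 1, 1, 1))


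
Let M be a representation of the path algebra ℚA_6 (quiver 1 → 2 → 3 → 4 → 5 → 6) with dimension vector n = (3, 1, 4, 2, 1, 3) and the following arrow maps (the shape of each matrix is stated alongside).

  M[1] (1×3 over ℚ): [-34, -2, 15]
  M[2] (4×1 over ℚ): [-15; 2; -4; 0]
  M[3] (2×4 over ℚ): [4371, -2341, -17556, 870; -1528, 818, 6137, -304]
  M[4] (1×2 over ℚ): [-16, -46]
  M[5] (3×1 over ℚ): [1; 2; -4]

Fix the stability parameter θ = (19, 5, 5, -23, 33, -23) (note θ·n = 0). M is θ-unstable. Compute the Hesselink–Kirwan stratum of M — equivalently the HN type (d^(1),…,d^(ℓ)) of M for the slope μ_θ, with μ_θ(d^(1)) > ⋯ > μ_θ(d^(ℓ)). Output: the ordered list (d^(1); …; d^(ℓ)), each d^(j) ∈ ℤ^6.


Via rank(M_{q-1}∘⋯∘M_p): M ≅ I[1,1]^2, I[1,4], I[3,3]^2, I[3,6], I[6,6]^2.
μ_θ-semistable layers: μ^(1)=19; μ^(2)=5; μ^(3)=3/2; μ^(4)=-9; μ^(5)=-23

((2, 0, 0, 0, 0, 0); (0, 0, 2, 0, 1, 1); (1, 1, 1, 1, 0, 0); (0, 0, 1, 1, 0, 0); (0, 0, 0, 0, 0, 2))


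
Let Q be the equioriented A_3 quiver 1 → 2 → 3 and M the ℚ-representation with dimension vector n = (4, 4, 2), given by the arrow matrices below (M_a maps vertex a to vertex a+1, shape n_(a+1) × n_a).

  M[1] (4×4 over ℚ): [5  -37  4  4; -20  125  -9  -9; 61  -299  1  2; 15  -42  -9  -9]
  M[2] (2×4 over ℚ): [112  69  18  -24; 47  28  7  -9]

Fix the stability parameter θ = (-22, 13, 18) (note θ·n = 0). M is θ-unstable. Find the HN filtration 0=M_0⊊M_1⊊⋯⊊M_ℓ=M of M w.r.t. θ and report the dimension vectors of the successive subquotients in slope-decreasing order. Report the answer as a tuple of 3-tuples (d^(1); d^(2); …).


Barcode: M ≅ I[1,1], I[1,2], I[1,3]^2, I[2,2]. HN layers by μ_θ (3 steps, strictly decreasing):
  μ^(1)=18; μ^(2)=13; μ^(3)=-22

((0, 0, 2); (0, 4, 0); (4, 0, 0))


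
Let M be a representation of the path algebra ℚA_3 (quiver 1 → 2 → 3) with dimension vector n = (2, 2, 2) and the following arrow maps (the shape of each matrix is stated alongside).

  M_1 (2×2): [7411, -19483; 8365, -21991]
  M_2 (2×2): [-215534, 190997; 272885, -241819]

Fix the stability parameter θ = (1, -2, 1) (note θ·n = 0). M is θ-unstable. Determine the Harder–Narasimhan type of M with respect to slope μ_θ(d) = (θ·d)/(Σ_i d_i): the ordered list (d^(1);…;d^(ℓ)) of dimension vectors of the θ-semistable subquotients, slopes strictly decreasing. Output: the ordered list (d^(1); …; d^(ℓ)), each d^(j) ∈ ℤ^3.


Interval decomposition of M: I[1,3]^2.
HN type (ℓ=2): μ^(1)=1; μ^(2)=-1/2

((0, 0, 2); (2, 2, 0))


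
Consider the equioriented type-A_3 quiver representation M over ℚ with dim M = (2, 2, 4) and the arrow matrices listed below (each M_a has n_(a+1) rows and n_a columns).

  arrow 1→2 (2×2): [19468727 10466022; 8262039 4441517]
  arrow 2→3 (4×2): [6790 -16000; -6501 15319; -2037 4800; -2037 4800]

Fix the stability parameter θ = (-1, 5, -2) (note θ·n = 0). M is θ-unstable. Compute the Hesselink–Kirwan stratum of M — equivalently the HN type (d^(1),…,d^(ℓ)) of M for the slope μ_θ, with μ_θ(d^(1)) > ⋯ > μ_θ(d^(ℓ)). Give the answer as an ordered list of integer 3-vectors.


Barcode: M ≅ I[1,3]^2, I[3,3]^2. HN layers by μ_θ (3 steps, strictly decreasing):
  μ^(1)=3/2; μ^(2)=-1; μ^(3)=-2

((0, 2, 2); (2, 0, 0); (0, 0, 2))


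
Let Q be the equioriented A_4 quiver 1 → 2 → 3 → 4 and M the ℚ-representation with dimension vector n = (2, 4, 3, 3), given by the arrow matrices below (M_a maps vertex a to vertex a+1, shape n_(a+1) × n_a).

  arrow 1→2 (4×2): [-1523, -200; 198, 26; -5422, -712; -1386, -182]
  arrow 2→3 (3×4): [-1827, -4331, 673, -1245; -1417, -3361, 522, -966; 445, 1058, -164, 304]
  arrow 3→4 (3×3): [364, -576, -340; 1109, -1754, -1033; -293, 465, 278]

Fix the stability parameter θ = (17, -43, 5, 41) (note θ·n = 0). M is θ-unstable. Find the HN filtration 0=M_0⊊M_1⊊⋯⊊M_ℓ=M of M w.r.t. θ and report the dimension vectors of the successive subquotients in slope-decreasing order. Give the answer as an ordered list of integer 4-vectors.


Barcode: M ≅ I[1,3], I[1,4], I[2,2], I[2,4], I[4,4]. HN layers by μ_θ (4 steps, strictly decreasing):
  μ^(1)=41; μ^(2)=5; μ^(3)=-13; μ^(4)=-43

((0, 0, 0, 3); (0, 0, 3, 0); (2, 2, 0, 0); (0, 2, 0, 0))


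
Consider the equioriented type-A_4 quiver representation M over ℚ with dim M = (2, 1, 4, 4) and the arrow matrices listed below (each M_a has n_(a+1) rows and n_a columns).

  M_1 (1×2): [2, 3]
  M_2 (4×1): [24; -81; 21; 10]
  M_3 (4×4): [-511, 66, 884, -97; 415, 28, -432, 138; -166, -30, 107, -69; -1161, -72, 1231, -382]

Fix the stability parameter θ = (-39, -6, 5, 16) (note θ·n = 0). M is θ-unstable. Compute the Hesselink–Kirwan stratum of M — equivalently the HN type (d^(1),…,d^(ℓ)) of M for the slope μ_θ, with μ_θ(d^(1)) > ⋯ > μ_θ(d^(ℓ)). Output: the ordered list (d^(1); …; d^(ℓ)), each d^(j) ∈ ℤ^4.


Via rank(M_{q-1}∘⋯∘M_p): M ≅ I[1,1], I[1,4], I[3,4]^3.
μ_θ-semistable layers: μ^(1)=16; μ^(2)=5; μ^(3)=-6; μ^(4)=-39

((0, 0, 0, 4); (0, 0, 4, 0); (0, 1, 0, 0); (2, 0, 0, 0))


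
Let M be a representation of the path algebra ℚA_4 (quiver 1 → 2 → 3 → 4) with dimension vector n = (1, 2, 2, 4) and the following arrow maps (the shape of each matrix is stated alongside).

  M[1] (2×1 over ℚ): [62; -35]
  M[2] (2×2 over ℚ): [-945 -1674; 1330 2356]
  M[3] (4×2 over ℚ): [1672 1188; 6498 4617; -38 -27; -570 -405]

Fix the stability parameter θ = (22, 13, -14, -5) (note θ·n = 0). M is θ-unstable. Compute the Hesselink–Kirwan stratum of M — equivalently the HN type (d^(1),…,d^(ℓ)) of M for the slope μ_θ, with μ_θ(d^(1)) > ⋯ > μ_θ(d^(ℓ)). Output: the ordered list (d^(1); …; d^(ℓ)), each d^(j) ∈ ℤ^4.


Interval decomposition of M: I[1,2], I[2,3], I[3,4], I[4,4]^3.
HN type (ℓ=4): μ^(1)=35/2; μ^(2)=-1/2; μ^(3)=-5; μ^(4)=-14

((1, 1, 0, 0); (0, 1, 1, 0); (0, 0, 0, 4); (0, 0, 1, 0))


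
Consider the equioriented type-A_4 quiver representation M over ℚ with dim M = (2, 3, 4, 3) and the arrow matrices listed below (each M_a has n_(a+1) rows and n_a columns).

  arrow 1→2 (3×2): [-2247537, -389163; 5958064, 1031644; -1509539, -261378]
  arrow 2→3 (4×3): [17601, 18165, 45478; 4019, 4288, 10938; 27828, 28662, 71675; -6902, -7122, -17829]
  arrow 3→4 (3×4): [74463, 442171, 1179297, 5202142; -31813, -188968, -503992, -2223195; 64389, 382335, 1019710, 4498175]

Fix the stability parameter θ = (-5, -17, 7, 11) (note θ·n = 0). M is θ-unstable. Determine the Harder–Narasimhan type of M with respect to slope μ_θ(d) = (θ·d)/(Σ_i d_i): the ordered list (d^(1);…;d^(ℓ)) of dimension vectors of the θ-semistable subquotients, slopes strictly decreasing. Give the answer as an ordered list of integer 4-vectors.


Barcode: M ≅ I[1,4]^2, I[2,4], I[3,3]. HN layers by μ_θ (4 steps, strictly decreasing):
  μ^(1)=11; μ^(2)=7; μ^(3)=-11; μ^(4)=-17

((0, 0, 0, 3); (0, 0, 4, 0); (2, 2, 0, 0); (0, 1, 0, 0))


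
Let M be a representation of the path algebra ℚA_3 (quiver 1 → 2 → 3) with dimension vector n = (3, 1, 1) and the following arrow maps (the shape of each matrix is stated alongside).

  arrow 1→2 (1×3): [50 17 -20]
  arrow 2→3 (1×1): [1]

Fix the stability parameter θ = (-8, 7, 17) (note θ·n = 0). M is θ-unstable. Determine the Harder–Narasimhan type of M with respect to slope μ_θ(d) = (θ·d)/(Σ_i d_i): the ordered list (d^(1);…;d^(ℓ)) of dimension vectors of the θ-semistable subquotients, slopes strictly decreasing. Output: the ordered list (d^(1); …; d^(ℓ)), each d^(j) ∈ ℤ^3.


Barcode: M ≅ I[1,1]^2, I[1,3]. HN layers by μ_θ (3 steps, strictly decreasing):
  μ^(1)=17; μ^(2)=7; μ^(3)=-8

((0, 0, 1); (0, 1, 0); (3, 0, 0))


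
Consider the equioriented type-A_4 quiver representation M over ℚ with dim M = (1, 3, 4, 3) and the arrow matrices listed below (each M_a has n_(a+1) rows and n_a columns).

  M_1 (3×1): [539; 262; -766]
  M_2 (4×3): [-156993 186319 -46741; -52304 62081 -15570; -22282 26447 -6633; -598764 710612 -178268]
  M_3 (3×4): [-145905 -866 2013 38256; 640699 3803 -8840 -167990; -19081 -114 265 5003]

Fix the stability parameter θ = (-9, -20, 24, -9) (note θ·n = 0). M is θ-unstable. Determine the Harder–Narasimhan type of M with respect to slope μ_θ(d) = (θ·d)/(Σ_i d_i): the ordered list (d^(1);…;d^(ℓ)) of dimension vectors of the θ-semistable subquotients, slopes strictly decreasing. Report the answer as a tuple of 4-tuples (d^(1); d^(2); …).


Barcode: M ≅ I[1,4], I[2,3], I[2,4], I[3,4]. HN layers by μ_θ (4 steps, strictly decreasing):
  μ^(1)=24; μ^(2)=15/2; μ^(3)=-29/2; μ^(4)=-20

((0, 0, 1, 0); (0, 0, 3, 3); (1, 1, 0, 0); (0, 2, 0, 0))


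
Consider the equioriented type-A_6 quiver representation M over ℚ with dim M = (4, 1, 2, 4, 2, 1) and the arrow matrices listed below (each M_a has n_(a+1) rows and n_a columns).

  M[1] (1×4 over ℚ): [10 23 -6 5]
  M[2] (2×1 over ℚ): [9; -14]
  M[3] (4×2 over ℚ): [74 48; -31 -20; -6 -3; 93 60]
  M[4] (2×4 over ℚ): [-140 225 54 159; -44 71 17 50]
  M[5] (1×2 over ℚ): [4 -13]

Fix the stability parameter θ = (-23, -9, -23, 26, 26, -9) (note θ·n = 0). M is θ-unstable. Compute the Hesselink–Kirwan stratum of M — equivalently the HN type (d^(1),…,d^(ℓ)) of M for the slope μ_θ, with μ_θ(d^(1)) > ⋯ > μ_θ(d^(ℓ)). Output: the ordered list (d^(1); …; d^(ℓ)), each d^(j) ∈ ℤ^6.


Interval decomposition of M: I[1,1]^3, I[1,6], I[3,5], I[4,4]^2.
HN type (ℓ=4): μ^(1)=26; μ^(2)=43/3; μ^(3)=-16; μ^(4)=-23

((0, 0, 0, 3, 1, 0); (0, 0, 0, 1, 1, 1); (0, 1, 1, 0, 0, 0); (4, 0, 1, 0, 0, 0))


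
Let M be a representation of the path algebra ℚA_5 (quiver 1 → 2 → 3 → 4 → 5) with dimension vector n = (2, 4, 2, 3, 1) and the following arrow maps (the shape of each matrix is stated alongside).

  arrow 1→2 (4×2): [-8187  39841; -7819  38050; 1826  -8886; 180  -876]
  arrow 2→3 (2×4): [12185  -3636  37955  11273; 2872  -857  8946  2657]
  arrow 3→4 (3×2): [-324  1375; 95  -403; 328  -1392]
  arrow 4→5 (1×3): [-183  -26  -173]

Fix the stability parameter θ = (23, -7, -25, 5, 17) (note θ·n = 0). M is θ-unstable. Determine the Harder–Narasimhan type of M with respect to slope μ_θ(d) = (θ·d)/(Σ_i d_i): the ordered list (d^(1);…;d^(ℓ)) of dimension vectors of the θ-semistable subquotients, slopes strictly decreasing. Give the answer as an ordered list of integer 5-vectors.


Interval decomposition of M: I[1,4], I[1,5], I[2,2]^2, I[4,4].
HN type (ℓ=4): μ^(1)=17; μ^(2)=5; μ^(3)=-3; μ^(4)=-7

((0, 0, 0, 0, 1); (0, 0, 0, 3, 0); (2, 2, 2, 0, 0); (0, 2, 0, 0, 0))


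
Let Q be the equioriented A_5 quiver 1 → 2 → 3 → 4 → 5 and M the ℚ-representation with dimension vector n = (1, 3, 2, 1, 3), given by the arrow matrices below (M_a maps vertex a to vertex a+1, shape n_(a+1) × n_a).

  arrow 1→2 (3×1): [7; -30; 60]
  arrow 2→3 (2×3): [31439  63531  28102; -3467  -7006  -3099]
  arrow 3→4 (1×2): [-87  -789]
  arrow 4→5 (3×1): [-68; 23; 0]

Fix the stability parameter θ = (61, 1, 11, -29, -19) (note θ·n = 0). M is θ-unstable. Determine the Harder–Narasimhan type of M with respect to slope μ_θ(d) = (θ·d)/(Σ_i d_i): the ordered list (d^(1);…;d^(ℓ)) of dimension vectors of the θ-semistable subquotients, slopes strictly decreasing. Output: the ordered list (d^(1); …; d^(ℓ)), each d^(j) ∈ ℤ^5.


Barcode: M ≅ I[1,3], I[2,2], I[2,5], I[5,5]^2. HN layers by μ_θ (4 steps, strictly decreasing):
  μ^(1)=73/3; μ^(2)=1; μ^(3)=-9; μ^(4)=-19

((1, 1, 1, 0, 0); (0, 1, 0, 0, 0); (0, 1, 1, 1, 1); (0, 0, 0, 0, 2))


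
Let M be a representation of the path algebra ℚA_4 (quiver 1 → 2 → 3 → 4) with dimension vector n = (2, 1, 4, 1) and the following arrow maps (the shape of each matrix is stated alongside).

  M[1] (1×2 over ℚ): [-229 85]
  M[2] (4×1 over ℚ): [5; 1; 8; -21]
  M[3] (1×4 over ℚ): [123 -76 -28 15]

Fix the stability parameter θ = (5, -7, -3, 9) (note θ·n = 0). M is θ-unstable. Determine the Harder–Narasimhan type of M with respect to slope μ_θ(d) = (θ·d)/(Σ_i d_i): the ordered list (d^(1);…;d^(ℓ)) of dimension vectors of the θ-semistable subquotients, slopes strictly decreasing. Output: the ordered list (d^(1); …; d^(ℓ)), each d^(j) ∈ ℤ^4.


Via rank(M_{q-1}∘⋯∘M_p): M ≅ I[1,1], I[1,3], I[3,3]^2, I[3,4].
μ_θ-semistable layers: μ^(1)=9; μ^(2)=5; μ^(3)=-5/3; μ^(4)=-3

((0, 0, 0, 1); (1, 0, 0, 0); (1, 1, 1, 0); (0, 0, 3, 0))


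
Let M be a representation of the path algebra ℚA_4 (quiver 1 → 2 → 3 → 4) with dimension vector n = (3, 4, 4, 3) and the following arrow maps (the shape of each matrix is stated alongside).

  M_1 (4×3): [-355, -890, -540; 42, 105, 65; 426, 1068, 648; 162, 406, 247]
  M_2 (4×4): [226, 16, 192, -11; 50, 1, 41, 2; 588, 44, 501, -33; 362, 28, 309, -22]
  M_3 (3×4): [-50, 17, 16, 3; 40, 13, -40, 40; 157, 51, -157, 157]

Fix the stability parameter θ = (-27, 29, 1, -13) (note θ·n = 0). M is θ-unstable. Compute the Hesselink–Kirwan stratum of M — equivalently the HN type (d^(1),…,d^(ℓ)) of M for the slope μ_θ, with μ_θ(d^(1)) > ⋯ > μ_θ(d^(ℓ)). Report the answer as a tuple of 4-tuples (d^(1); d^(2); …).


Interval decomposition of M: I[1,2], I[1,4]^2, I[2,3], I[3,4].
HN type (ℓ=5): μ^(1)=29; μ^(2)=15; μ^(3)=17/3; μ^(4)=-6; μ^(5)=-27

((0, 1, 0, 0); (0, 1, 1, 0); (0, 2, 2, 2); (0, 0, 1, 1); (3, 0, 0, 0))


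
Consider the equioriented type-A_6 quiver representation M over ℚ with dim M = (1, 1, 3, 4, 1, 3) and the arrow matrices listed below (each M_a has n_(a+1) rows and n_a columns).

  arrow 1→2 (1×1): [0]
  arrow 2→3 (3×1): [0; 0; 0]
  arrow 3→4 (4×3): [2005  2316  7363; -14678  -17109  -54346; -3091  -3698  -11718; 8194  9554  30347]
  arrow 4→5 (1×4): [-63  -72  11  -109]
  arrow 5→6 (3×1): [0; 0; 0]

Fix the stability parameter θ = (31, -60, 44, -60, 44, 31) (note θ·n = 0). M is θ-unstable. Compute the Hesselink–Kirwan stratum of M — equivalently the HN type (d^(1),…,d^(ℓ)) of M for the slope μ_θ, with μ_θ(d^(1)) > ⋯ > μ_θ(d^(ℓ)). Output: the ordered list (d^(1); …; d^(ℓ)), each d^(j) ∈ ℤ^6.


Barcode: M ≅ I[1,1], I[2,2], I[3,4]^2, I[3,5], I[4,4], I[6,6]^3. HN layers by μ_θ (4 steps, strictly decreasing):
  μ^(1)=44; μ^(2)=31; μ^(3)=-8; μ^(4)=-60

((0, 0, 0, 0, 1, 0); (1, 0, 0, 0, 0, 3); (0, 0, 3, 3, 0, 0); (0, 1, 0, 1, 0, 0))


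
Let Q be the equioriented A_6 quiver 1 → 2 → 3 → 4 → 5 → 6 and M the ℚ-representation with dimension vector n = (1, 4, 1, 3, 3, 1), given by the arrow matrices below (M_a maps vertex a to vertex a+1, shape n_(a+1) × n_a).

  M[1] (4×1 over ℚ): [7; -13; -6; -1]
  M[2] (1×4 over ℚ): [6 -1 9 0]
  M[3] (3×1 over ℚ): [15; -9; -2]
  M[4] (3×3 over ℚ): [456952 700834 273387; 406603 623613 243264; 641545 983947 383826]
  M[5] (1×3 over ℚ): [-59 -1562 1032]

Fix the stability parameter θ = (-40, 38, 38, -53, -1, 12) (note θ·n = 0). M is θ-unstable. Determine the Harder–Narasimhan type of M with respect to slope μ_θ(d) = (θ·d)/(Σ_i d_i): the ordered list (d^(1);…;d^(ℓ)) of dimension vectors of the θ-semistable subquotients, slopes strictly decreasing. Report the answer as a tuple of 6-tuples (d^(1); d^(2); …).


Interval decomposition of M: I[1,4], I[2,2]^3, I[4,5], I[4,6], I[5,5].
HN type (ℓ=6): μ^(1)=38; μ^(2)=12; μ^(3)=23/3; μ^(4)=-1; μ^(5)=-40; μ^(6)=-53

((0, 3, 0, 0, 0, 0); (0, 0, 0, 0, 0, 1); (0, 1, 1, 1, 0, 0); (0, 0, 0, 0, 3, 0); (1, 0, 0, 0, 0, 0); (0, 0, 0, 2, 0, 0))


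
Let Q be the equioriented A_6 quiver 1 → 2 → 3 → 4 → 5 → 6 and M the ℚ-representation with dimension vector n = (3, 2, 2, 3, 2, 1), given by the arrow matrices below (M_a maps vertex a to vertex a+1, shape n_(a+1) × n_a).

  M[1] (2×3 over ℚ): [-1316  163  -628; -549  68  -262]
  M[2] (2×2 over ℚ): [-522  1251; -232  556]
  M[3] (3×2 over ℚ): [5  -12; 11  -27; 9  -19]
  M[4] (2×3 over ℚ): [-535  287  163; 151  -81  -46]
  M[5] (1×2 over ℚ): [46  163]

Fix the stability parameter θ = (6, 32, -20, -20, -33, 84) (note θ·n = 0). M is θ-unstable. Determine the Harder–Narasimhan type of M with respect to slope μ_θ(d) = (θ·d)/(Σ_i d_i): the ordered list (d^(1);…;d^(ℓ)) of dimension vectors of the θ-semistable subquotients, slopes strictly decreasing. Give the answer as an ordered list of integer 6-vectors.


Via rank(M_{q-1}∘⋯∘M_p): M ≅ I[1,1], I[1,2], I[1,5], I[3,6], I[4,4].
μ_θ-semistable layers: μ^(1)=84; μ^(2)=32; μ^(3)=6; μ^(4)=-7; μ^(5)=-20; μ^(6)=-73/3

((0, 0, 0, 0, 0, 1); (0, 1, 0, 0, 0, 0); (2, 0, 0, 0, 0, 0); (1, 1, 1, 1, 1, 0); (0, 0, 0, 1, 0, 0); (0, 0, 1, 1, 1, 0))


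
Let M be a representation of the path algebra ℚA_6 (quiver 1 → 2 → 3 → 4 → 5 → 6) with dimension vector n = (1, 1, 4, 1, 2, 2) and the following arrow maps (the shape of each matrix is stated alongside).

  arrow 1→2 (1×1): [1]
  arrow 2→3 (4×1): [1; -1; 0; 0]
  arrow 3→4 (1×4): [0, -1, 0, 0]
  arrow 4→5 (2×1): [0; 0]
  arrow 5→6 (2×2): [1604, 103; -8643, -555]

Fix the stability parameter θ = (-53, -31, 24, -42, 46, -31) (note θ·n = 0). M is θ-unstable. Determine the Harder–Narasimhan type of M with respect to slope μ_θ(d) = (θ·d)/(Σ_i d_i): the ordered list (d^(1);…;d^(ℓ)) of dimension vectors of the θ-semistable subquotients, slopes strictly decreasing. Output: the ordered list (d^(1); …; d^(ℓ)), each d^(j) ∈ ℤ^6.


Barcode: M ≅ I[1,4], I[3,3]^3, I[5,6]^2. HN layers by μ_θ (5 steps, strictly decreasing):
  μ^(1)=24; μ^(2)=15/2; μ^(3)=-9; μ^(4)=-31; μ^(5)=-53

((0, 0, 3, 0, 0, 0); (0, 0, 0, 0, 2, 2); (0, 0, 1, 1, 0, 0); (0, 1, 0, 0, 0, 0); (1, 0, 0, 0, 0, 0))


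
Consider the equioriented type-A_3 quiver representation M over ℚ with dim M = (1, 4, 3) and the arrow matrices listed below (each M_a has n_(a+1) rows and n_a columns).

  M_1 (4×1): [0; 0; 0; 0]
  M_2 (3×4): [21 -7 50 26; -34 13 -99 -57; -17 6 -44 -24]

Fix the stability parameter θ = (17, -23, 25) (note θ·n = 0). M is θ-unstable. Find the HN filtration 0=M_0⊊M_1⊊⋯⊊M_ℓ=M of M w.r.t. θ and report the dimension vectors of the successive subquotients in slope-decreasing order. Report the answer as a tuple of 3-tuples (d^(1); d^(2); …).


Interval decomposition of M: I[1,1], I[2,2], I[2,3]^3.
HN type (ℓ=3): μ^(1)=25; μ^(2)=17; μ^(3)=-23

((0, 0, 3); (1, 0, 0); (0, 4, 0))


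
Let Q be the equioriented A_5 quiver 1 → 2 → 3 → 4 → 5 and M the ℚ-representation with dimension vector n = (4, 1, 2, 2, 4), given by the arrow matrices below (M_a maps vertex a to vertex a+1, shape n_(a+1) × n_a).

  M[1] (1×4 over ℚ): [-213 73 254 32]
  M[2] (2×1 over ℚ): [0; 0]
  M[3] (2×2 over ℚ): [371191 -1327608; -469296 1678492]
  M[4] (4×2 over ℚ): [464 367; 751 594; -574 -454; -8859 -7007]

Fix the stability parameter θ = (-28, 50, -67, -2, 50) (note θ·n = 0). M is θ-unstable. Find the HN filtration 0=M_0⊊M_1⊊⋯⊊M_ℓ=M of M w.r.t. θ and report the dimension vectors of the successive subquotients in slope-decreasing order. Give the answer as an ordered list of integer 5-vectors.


Via rank(M_{q-1}∘⋯∘M_p): M ≅ I[1,1]^3, I[1,2], I[3,5]^2, I[5,5]^2.
μ_θ-semistable layers: μ^(1)=50; μ^(2)=-2; μ^(3)=-28; μ^(4)=-67

((0, 1, 0, 0, 4); (0, 0, 0, 2, 0); (4, 0, 0, 0, 0); (0, 0, 2, 0, 0))


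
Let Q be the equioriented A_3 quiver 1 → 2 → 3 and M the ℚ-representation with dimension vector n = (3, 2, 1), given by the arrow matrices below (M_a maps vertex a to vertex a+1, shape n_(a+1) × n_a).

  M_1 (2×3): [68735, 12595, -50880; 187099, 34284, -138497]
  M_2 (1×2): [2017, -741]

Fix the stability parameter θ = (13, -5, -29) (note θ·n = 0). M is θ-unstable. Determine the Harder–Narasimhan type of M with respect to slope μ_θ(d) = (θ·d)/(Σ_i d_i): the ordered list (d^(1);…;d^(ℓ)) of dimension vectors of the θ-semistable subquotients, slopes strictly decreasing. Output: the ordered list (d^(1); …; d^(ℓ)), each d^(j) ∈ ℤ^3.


Via rank(M_{q-1}∘⋯∘M_p): M ≅ I[1,1], I[1,2], I[1,3].
μ_θ-semistable layers: μ^(1)=13; μ^(2)=4; μ^(3)=-7

((1, 0, 0); (1, 1, 0); (1, 1, 1))


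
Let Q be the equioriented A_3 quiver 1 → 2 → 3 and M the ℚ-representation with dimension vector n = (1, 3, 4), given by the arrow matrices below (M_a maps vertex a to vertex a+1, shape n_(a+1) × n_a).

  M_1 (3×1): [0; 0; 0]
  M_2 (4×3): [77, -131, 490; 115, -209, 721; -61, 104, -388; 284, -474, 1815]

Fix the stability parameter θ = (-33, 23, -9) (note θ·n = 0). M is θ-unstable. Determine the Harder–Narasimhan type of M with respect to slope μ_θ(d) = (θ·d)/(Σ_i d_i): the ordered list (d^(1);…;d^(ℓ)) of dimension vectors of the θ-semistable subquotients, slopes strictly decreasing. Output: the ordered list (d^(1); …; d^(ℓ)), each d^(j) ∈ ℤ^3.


Barcode: M ≅ I[1,1], I[2,3]^3, I[3,3]. HN layers by μ_θ (3 steps, strictly decreasing):
  μ^(1)=7; μ^(2)=-9; μ^(3)=-33

((0, 3, 3); (0, 0, 1); (1, 0, 0))


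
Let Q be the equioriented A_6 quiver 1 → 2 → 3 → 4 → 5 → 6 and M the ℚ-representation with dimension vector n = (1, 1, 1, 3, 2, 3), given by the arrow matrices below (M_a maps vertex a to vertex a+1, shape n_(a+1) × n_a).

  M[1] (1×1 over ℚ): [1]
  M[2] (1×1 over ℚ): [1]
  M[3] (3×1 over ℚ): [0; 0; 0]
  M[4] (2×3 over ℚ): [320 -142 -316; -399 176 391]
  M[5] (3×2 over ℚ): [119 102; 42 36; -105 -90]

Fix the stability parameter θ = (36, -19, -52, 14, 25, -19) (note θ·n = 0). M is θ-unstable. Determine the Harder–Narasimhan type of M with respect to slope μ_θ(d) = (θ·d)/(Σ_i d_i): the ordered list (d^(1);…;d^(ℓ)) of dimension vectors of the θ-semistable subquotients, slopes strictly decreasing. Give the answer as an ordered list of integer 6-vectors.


Barcode: M ≅ I[1,3], I[4,4], I[4,5], I[4,6], I[6,6]^2. HN layers by μ_θ (5 steps, strictly decreasing):
  μ^(1)=25; μ^(2)=14; μ^(3)=20/3; μ^(4)=-35/3; μ^(5)=-19

((0, 0, 0, 0, 1, 0); (0, 0, 0, 2, 0, 0); (0, 0, 0, 1, 1, 1); (1, 1, 1, 0, 0, 0); (0, 0, 0, 0, 0, 2))


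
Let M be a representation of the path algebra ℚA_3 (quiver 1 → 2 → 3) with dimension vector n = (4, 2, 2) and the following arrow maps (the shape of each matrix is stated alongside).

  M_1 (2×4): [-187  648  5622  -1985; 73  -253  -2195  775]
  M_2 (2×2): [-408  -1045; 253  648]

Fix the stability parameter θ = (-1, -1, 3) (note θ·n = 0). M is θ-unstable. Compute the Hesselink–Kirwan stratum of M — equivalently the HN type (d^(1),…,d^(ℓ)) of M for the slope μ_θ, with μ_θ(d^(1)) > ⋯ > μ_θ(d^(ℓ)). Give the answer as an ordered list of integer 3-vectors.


Via rank(M_{q-1}∘⋯∘M_p): M ≅ I[1,1]^2, I[1,3]^2.
μ_θ-semistable layers: μ^(1)=3; μ^(2)=-1

((0, 0, 2); (4, 2, 0))


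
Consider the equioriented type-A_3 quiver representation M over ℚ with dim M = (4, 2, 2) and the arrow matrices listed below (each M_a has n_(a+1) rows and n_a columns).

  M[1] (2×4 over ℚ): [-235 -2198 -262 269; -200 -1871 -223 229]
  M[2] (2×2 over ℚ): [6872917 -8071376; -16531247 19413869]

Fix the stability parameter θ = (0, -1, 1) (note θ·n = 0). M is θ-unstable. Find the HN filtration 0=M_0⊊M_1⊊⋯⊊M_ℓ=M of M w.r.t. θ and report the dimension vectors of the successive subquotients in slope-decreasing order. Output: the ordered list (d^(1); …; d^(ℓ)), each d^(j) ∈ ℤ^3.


Barcode: M ≅ I[1,1]^2, I[1,3]^2. HN layers by μ_θ (3 steps, strictly decreasing):
  μ^(1)=1; μ^(2)=0; μ^(3)=-1/2

((0, 0, 2); (2, 0, 0); (2, 2, 0))


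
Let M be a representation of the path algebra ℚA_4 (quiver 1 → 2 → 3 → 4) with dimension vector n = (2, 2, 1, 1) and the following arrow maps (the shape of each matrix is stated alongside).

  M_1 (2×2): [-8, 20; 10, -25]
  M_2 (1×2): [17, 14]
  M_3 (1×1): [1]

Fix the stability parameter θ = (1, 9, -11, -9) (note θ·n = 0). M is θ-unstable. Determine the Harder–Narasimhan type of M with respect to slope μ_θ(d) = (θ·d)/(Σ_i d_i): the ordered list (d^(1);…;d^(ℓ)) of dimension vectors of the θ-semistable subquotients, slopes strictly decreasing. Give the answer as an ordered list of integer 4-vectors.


Via rank(M_{q-1}∘⋯∘M_p): M ≅ I[1,1], I[1,4], I[2,2].
μ_θ-semistable layers: μ^(1)=9; μ^(2)=1; μ^(3)=-5/2

((0, 1, 0, 0); (1, 0, 0, 0); (1, 1, 1, 1))


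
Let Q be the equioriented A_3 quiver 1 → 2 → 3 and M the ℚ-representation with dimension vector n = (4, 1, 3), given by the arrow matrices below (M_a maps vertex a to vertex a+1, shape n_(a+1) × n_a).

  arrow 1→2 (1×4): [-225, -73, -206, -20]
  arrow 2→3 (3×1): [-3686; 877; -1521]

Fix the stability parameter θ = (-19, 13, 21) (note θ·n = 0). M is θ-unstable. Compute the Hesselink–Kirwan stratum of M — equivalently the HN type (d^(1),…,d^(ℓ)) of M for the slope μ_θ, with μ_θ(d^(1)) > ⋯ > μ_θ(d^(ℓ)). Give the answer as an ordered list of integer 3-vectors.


Barcode: M ≅ I[1,1]^3, I[1,3], I[3,3]^2. HN layers by μ_θ (3 steps, strictly decreasing):
  μ^(1)=21; μ^(2)=13; μ^(3)=-19

((0, 0, 3); (0, 1, 0); (4, 0, 0))


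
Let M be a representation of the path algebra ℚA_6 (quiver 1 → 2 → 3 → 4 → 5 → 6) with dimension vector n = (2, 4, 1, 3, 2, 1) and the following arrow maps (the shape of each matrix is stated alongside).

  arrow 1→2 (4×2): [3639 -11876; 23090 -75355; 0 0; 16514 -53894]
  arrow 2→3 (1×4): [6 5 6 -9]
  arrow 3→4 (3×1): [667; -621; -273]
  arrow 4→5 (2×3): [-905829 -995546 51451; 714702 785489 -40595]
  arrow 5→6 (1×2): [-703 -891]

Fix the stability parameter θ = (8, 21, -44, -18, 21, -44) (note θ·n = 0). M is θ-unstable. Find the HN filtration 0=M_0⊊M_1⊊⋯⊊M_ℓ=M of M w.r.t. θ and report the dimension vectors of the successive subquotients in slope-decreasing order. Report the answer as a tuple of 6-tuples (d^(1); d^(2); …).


Via rank(M_{q-1}∘⋯∘M_p): M ≅ I[1,2], I[1,4], I[2,2]^2, I[4,5], I[4,6].
μ_θ-semistable layers: μ^(1)=21; μ^(2)=8; μ^(3)=-33/4; μ^(4)=-23/2; μ^(5)=-18

((0, 3, 0, 0, 1, 0); (1, 0, 0, 0, 0, 0); (1, 1, 1, 1, 0, 0); (0, 0, 0, 0, 1, 1); (0, 0, 0, 2, 0, 0))


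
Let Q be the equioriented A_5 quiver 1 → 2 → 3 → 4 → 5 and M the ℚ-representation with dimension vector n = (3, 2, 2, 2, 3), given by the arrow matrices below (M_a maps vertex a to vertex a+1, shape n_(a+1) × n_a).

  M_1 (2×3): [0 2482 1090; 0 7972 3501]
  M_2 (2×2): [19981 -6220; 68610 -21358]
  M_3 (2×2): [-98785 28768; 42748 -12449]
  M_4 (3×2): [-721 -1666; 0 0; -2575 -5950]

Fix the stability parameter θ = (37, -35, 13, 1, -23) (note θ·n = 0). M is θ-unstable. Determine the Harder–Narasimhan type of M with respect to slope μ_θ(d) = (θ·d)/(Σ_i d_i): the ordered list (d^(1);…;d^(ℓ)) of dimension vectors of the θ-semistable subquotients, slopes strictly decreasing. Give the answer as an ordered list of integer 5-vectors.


Via rank(M_{q-1}∘⋯∘M_p): M ≅ I[1,1], I[1,4], I[1,5], I[5,5]^2.
μ_θ-semistable layers: μ^(1)=37; μ^(2)=7; μ^(3)=1; μ^(4)=-7/5; μ^(5)=-23

((1, 0, 0, 0, 0); (0, 0, 1, 1, 0); (1, 1, 0, 0, 0); (1, 1, 1, 1, 1); (0, 0, 0, 0, 2))


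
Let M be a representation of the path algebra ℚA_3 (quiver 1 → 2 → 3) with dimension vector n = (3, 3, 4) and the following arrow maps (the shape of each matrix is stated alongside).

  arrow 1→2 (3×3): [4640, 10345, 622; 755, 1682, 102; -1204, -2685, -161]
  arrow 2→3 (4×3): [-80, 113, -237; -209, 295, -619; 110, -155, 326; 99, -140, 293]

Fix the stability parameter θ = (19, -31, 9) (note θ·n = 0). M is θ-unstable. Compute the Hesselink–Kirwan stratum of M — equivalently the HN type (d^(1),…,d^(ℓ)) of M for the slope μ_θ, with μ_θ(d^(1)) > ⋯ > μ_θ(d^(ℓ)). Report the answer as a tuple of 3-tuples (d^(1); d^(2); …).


Interval decomposition of M: I[1,3]^3, I[3,3].
HN type (ℓ=2): μ^(1)=9; μ^(2)=-6

((0, 0, 4); (3, 3, 0))


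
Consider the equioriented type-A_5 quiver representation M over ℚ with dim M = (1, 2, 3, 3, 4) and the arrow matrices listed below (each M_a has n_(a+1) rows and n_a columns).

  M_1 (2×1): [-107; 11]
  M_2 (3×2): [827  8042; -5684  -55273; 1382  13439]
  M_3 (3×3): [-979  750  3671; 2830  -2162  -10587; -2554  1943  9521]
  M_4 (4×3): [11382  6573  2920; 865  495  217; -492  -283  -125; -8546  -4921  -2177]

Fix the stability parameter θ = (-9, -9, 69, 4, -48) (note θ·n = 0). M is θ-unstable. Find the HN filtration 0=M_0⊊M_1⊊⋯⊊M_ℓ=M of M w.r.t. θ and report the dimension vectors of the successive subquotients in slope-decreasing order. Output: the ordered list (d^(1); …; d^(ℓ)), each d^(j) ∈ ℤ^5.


Barcode: M ≅ I[1,5], I[2,5], I[3,5], I[5,5]. HN layers by μ_θ (3 steps, strictly decreasing):
  μ^(1)=25/3; μ^(2)=-9; μ^(3)=-48

((0, 0, 3, 3, 3); (1, 2, 0, 0, 0); (0, 0, 0, 0, 1))


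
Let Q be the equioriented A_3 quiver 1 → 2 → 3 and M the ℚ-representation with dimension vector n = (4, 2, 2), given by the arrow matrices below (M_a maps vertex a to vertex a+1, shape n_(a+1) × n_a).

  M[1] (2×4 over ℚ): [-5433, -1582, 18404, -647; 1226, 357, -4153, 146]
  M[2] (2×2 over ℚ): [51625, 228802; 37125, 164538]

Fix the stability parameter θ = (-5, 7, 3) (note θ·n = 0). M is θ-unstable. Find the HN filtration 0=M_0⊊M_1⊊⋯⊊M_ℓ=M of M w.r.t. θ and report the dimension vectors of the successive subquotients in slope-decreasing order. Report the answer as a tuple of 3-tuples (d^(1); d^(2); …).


Interval decomposition of M: I[1,1]^2, I[1,2], I[1,3], I[3,3].
HN type (ℓ=4): μ^(1)=7; μ^(2)=5; μ^(3)=3; μ^(4)=-5

((0, 1, 0); (0, 1, 1); (0, 0, 1); (4, 0, 0))


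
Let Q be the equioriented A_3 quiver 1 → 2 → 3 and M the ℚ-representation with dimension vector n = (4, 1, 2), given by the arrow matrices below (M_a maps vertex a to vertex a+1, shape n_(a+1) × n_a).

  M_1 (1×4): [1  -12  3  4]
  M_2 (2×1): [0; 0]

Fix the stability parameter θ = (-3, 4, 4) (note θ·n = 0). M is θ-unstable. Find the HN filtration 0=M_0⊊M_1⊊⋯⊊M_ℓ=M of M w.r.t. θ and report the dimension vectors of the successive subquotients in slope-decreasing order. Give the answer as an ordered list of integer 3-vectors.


Via rank(M_{q-1}∘⋯∘M_p): M ≅ I[1,1]^3, I[1,2], I[3,3]^2.
μ_θ-semistable layers: μ^(1)=4; μ^(2)=-3

((0, 1, 2); (4, 0, 0))


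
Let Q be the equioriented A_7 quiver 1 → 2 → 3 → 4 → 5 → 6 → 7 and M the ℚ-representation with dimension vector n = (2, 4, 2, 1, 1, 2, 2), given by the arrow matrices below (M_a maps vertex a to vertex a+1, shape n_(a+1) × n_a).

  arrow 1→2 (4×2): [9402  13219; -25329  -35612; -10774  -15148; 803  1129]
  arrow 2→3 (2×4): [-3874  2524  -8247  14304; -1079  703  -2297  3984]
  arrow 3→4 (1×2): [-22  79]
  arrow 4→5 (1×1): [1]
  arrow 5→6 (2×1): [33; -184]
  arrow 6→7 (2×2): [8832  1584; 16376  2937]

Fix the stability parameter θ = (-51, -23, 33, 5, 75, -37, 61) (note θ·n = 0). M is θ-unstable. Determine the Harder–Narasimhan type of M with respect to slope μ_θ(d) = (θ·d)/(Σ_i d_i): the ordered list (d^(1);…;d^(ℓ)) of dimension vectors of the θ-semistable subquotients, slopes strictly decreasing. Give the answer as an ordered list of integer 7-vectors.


Interval decomposition of M: I[1,2], I[1,6], I[2,2], I[2,3], I[6,7], I[7,7].
HN type (ℓ=6): μ^(1)=61; μ^(2)=33; μ^(3)=19; μ^(4)=-23; μ^(5)=-37; μ^(6)=-51

((0, 0, 0, 0, 0, 0, 2); (0, 0, 1, 0, 0, 0, 0); (0, 0, 1, 1, 1, 1, 0); (0, 4, 0, 0, 0, 0, 0); (0, 0, 0, 0, 0, 1, 0); (2, 0, 0, 0, 0, 0, 0))


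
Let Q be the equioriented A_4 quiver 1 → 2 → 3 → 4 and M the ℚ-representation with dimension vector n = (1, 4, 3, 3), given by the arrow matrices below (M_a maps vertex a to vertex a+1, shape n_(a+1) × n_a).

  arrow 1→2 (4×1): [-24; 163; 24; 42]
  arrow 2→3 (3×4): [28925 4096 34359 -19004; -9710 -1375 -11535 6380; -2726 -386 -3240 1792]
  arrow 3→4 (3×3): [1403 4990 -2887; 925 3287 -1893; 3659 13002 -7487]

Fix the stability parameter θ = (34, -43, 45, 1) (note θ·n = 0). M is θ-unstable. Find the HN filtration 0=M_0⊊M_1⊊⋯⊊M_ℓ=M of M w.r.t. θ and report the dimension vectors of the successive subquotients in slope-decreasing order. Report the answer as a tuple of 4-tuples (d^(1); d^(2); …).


Via rank(M_{q-1}∘⋯∘M_p): M ≅ I[1,4], I[2,2]^2, I[2,4], I[3,4].
μ_θ-semistable layers: μ^(1)=23; μ^(2)=-9/2; μ^(3)=-43

((0, 0, 3, 3); (1, 1, 0, 0); (0, 3, 0, 0))
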